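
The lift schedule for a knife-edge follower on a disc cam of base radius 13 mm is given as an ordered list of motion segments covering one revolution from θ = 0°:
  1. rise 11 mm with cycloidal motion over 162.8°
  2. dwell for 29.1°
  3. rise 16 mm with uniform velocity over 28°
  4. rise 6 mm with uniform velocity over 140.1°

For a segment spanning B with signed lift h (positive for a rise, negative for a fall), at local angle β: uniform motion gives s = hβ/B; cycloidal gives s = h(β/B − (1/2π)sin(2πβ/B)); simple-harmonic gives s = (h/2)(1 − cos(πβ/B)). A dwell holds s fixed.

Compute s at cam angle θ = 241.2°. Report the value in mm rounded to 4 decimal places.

seg 1 [0°–162.8°] cycloidal, h=11: full span → s += 11 → s = 11.0000
seg 2 [162.8°–191.9°] dwell: s stays 11.0000
seg 3 [191.9°–219.9°] uniform, h=16: full span → s += 16 → s = 27.0000
seg 4 [219.9°–360°] uniform, h=6: θ=241.2° here. β=21.3, B=140.1. 6·21.3/140.1 = 0.9122 → s = 27.9122

27.9122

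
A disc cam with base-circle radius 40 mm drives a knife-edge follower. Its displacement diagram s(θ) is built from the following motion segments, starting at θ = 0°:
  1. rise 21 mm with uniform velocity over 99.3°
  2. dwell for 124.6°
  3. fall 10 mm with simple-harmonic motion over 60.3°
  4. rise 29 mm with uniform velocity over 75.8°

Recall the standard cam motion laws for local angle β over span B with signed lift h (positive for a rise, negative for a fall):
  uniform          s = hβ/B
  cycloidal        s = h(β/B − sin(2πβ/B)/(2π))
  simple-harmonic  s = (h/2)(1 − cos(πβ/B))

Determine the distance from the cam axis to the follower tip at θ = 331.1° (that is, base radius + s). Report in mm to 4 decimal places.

seg 1 [0°–99.3°] uniform, h=21: full span → s += 21 → s = 21.0000
seg 2 [99.3°–223.9°] dwell: s stays 21.0000
seg 3 [223.9°–284.2°] simple-harmonic, h=-10: full span → s += -10 → s = 11.0000
seg 4 [284.2°–360°] uniform, h=29: θ=331.1° here. β=46.9, B=75.8. 29·46.9/75.8 = 17.9433 → s = 28.9433
radial distance = base radius + s = 40 + 28.9433 = 68.9433

68.9433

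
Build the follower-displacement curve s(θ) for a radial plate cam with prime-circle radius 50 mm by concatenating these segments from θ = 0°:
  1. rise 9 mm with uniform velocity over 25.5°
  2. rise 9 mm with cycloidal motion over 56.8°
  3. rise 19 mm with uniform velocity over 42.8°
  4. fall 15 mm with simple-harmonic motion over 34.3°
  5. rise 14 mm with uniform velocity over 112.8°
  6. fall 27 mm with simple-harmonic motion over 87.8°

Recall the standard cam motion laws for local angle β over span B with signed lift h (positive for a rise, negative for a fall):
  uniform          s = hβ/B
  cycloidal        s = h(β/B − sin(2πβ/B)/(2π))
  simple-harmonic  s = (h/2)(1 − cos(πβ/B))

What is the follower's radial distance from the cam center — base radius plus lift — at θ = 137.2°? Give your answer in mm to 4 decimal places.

seg 1 [0°–25.5°] uniform, h=9: full span → s += 9 → s = 9.0000
seg 2 [25.5°–82.3°] cycloidal, h=9: full span → s += 9 → s = 18.0000
seg 3 [82.3°–125.1°] uniform, h=19: full span → s += 19 → s = 37.0000
seg 4 [125.1°–159.4°] simple-harmonic, h=-15: θ=137.2° here. β=12.1, B=34.3. -15/2·(1 − cos(π·0.3528)) = -4.1533 → s = 32.8467
radial distance = base radius + s = 50 + 32.8467 = 82.8467

82.8467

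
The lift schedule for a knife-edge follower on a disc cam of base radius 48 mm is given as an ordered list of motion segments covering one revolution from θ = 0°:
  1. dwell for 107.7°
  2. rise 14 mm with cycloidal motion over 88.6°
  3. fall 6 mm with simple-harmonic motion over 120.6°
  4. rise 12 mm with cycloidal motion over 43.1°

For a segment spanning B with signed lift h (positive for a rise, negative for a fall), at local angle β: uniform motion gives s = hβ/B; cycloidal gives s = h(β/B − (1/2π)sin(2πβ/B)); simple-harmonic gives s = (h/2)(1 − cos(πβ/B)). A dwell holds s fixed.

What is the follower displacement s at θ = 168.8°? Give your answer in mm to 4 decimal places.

seg 1 [0°–107.7°] dwell: s stays 0.0000
seg 2 [107.7°–196.3°] cycloidal, h=14: θ=168.8° here. β=61.1, B=88.6. 14·(0.6896 − sin(2π·0.6896)/(2π)) = 11.7243 → s = 11.7243

11.7243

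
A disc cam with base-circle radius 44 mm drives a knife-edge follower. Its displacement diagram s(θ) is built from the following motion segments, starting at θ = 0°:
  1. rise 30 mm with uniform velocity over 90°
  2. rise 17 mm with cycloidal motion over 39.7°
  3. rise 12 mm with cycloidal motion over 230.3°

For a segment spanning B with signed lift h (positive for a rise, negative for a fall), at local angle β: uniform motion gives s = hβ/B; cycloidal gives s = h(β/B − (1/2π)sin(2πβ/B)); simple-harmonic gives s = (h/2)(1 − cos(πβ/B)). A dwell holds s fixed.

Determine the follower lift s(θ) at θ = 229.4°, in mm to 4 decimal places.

seg 1 [0°–90°] uniform, h=30: full span → s += 30 → s = 30.0000
seg 2 [90°–129.7°] cycloidal, h=17: full span → s += 17 → s = 47.0000
seg 3 [129.7°–360°] cycloidal, h=12: θ=229.4° here. β=99.7, B=230.3. 12·(0.4329 − sin(2π·0.4329)/(2π)) = 4.4136 → s = 51.4136

51.4136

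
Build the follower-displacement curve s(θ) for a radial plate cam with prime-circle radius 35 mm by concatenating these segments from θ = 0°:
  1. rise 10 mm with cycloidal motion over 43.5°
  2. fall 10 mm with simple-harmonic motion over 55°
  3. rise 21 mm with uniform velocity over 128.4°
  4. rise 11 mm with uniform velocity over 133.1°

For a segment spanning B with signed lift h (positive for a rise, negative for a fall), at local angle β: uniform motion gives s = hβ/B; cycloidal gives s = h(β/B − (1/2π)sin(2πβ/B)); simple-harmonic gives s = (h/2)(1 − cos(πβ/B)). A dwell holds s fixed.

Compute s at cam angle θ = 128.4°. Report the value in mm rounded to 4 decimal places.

seg 1 [0°–43.5°] cycloidal, h=10: full span → s += 10 → s = 10.0000
seg 2 [43.5°–98.5°] simple-harmonic, h=-10: full span → s += -10 → s = 0.0000
seg 3 [98.5°–226.9°] uniform, h=21: θ=128.4° here. β=29.9, B=128.4. 21·29.9/128.4 = 4.8902 → s = 4.8902

4.8902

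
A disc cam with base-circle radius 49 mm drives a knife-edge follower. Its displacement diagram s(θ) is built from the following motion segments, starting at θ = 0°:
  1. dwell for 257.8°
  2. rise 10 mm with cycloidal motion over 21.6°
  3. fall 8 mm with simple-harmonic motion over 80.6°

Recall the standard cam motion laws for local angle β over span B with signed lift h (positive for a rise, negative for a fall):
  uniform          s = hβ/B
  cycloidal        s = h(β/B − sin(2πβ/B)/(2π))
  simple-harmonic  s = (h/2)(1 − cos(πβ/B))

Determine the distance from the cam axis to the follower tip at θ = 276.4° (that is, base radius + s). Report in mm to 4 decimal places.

seg 1 [0°–257.8°] dwell: s stays 0.0000
seg 2 [257.8°–279.4°] cycloidal, h=10: θ=276.4° here. β=18.6, B=21.6. 10·(0.8611 − sin(2π·0.8611)/(2π)) = 9.8303 → s = 9.8303
radial distance = base radius + s = 49 + 9.8303 = 58.8303

58.8303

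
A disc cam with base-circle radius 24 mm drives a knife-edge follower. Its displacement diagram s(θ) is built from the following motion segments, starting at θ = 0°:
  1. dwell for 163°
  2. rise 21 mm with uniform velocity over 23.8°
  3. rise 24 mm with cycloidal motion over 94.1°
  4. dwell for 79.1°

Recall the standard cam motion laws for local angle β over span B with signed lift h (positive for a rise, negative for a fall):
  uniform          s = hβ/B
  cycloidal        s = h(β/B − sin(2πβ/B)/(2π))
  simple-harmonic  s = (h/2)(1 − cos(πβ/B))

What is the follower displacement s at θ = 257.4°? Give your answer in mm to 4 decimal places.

seg 1 [0°–163°] dwell: s stays 0.0000
seg 2 [163°–186.8°] uniform, h=21: full span → s += 21 → s = 21.0000
seg 3 [186.8°–280.9°] cycloidal, h=24: θ=257.4° here. β=70.6, B=94.1. 24·(0.7503 − sin(2π·0.7503)/(2π)) = 21.8261 → s = 42.8261

42.8261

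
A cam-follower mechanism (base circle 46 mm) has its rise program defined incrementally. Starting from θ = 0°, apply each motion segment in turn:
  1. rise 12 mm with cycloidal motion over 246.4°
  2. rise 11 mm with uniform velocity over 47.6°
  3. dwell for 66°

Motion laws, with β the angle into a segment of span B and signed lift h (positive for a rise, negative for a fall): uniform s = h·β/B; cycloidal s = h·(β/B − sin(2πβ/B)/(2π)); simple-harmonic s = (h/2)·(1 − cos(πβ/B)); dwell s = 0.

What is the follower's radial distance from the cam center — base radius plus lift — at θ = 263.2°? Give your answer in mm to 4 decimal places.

seg 1 [0°–246.4°] cycloidal, h=12: full span → s += 12 → s = 12.0000
seg 2 [246.4°–294°] uniform, h=11: θ=263.2° here. β=16.8, B=47.6. 11·16.8/47.6 = 3.8824 → s = 15.8824
radial distance = base radius + s = 46 + 15.8824 = 61.8824

61.8824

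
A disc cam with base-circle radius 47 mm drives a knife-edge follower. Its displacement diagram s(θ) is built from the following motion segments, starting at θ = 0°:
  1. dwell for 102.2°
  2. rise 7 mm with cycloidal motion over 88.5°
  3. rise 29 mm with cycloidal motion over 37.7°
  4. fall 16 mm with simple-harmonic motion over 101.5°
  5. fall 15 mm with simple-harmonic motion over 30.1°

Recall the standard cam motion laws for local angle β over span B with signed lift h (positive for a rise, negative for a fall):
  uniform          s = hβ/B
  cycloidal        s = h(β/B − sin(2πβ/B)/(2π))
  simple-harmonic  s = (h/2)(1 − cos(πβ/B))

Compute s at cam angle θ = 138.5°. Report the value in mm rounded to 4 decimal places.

seg 1 [0°–102.2°] dwell: s stays 0.0000
seg 2 [102.2°–190.7°] cycloidal, h=7: θ=138.5° here. β=36.3, B=88.5. 7·(0.4102 − sin(2π·0.4102)/(2π)) = 2.2752 → s = 2.2752

2.2752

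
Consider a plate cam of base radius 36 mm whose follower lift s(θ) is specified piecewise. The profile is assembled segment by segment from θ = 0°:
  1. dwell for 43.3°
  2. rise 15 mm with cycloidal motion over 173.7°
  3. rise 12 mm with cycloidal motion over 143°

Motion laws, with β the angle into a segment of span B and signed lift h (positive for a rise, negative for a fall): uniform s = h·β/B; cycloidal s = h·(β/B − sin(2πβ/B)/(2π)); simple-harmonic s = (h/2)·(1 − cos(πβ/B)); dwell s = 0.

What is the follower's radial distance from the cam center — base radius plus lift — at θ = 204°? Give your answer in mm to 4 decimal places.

seg 1 [0°–43.3°] dwell: s stays 0.0000
seg 2 [43.3°–217°] cycloidal, h=15: θ=204° here. β=160.7, B=173.7. 15·(0.9252 − sin(2π·0.9252)/(2π)) = 14.9591 → s = 14.9591
radial distance = base radius + s = 36 + 14.9591 = 50.9591

50.9591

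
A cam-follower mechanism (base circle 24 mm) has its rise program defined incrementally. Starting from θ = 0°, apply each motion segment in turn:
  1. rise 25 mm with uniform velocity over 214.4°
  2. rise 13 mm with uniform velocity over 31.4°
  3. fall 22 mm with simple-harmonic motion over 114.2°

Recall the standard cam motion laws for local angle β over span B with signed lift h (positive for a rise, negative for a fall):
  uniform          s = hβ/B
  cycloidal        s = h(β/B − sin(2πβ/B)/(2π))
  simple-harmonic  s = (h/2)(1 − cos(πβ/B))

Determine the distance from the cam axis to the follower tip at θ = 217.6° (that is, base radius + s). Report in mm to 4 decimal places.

seg 1 [0°–214.4°] uniform, h=25: full span → s += 25 → s = 25.0000
seg 2 [214.4°–245.8°] uniform, h=13: θ=217.6° here. β=3.2, B=31.4. 13·3.2/31.4 = 1.3248 → s = 26.3248
radial distance = base radius + s = 24 + 26.3248 = 50.3248

50.3248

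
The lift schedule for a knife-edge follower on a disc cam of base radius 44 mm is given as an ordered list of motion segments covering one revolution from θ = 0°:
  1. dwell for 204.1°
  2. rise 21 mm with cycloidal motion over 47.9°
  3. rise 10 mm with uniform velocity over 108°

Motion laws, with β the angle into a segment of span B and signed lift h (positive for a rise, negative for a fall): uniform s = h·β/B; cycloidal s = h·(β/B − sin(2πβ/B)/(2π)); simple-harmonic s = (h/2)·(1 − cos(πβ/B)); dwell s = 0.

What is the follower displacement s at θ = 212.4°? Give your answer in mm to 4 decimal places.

seg 1 [0°–204.1°] dwell: s stays 0.0000
seg 2 [204.1°–252°] cycloidal, h=21: θ=212.4° here. β=8.3, B=47.9. 21·(0.1733 − sin(2π·0.1733)/(2π)) = 0.6775 → s = 0.6775

0.6775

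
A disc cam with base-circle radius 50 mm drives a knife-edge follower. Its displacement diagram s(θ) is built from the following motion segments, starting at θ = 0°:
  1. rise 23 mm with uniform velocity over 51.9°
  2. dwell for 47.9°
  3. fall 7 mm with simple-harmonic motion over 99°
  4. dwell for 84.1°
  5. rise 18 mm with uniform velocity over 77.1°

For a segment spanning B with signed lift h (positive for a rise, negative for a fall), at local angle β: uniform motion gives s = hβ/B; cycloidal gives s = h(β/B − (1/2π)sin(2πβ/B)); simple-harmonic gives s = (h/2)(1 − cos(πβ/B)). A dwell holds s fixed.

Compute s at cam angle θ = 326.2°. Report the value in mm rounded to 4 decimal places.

seg 1 [0°–51.9°] uniform, h=23: full span → s += 23 → s = 23.0000
seg 2 [51.9°–99.8°] dwell: s stays 23.0000
seg 3 [99.8°–198.8°] simple-harmonic, h=-7: full span → s += -7 → s = 16.0000
seg 4 [198.8°–282.9°] dwell: s stays 16.0000
seg 5 [282.9°–360°] uniform, h=18: θ=326.2° here. β=43.3, B=77.1. 18·43.3/77.1 = 10.1089 → s = 26.1089

26.1089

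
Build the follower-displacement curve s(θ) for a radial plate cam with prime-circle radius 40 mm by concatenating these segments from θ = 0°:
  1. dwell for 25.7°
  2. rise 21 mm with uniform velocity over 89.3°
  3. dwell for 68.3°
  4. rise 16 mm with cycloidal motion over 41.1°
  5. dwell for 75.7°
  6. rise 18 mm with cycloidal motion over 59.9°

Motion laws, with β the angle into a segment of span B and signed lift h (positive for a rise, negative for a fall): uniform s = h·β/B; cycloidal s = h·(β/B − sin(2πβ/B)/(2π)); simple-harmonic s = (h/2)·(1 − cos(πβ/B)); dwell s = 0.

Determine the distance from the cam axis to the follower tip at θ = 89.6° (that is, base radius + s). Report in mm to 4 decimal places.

seg 1 [0°–25.7°] dwell: s stays 0.0000
seg 2 [25.7°–115°] uniform, h=21: θ=89.6° here. β=63.9, B=89.3. 21·63.9/89.3 = 15.0269 → s = 15.0269
radial distance = base radius + s = 40 + 15.0269 = 55.0269

55.0269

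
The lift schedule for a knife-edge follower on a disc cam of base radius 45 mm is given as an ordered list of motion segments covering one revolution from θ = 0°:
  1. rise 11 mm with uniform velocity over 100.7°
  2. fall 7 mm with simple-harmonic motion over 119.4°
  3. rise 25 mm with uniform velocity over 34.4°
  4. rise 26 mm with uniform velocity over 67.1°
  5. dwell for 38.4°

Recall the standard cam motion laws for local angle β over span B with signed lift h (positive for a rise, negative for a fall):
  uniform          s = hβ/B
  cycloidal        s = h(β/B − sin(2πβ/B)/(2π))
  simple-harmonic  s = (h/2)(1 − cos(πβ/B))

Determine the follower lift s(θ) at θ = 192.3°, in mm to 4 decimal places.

seg 1 [0°–100.7°] uniform, h=11: full span → s += 11 → s = 11.0000
seg 2 [100.7°–220.1°] simple-harmonic, h=-7: θ=192.3° here. β=91.6, B=119.4. -7/2·(1 − cos(π·0.7672)) = -6.1047 → s = 4.8953

4.8953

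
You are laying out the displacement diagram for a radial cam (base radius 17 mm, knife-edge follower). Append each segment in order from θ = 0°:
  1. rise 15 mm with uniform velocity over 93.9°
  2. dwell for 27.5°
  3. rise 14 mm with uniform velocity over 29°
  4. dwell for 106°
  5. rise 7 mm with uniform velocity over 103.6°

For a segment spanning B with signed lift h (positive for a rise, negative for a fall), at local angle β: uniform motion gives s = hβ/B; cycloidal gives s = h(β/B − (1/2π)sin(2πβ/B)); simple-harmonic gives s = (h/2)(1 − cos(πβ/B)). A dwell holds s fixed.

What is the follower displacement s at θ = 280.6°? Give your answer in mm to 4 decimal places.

seg 1 [0°–93.9°] uniform, h=15: full span → s += 15 → s = 15.0000
seg 2 [93.9°–121.4°] dwell: s stays 15.0000
seg 3 [121.4°–150.4°] uniform, h=14: full span → s += 14 → s = 29.0000
seg 4 [150.4°–256.4°] dwell: s stays 29.0000
seg 5 [256.4°–360°] uniform, h=7: θ=280.6° here. β=24.2, B=103.6. 7·24.2/103.6 = 1.6351 → s = 30.6351

30.6351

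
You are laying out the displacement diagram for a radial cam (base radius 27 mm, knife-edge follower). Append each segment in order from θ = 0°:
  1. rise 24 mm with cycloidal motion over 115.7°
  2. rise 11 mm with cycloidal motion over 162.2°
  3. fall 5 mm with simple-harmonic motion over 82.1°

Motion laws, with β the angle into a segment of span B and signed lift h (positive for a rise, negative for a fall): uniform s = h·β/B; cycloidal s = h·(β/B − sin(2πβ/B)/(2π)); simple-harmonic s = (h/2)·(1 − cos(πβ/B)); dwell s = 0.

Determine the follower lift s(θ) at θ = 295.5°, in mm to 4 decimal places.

seg 1 [0°–115.7°] cycloidal, h=24: full span → s += 24 → s = 24.0000
seg 2 [115.7°–277.9°] cycloidal, h=11: full span → s += 11 → s = 35.0000
seg 3 [277.9°–360°] simple-harmonic, h=-5: θ=295.5° here. β=17.6, B=82.1. -5/2·(1 − cos(π·0.2144)) = -0.5458 → s = 34.4542

34.4542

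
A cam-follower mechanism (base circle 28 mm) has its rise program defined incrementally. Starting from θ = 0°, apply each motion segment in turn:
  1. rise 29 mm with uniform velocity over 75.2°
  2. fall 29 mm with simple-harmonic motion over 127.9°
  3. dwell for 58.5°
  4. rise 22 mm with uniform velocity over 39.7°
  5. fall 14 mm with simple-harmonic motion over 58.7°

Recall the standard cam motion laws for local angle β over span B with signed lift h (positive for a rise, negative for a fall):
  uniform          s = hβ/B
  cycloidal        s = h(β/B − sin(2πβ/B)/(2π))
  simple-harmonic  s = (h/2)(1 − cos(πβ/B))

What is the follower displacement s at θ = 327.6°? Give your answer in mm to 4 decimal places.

seg 1 [0°–75.2°] uniform, h=29: full span → s += 29 → s = 29.0000
seg 2 [75.2°–203.1°] simple-harmonic, h=-29: full span → s += -29 → s = 0.0000
seg 3 [203.1°–261.6°] dwell: s stays 0.0000
seg 4 [261.6°–301.3°] uniform, h=22: full span → s += 22 → s = 22.0000
seg 5 [301.3°–360°] simple-harmonic, h=-14: θ=327.6° here. β=26.3, B=58.7. -14/2·(1 − cos(π·0.4480)) = -5.8624 → s = 16.1376

16.1376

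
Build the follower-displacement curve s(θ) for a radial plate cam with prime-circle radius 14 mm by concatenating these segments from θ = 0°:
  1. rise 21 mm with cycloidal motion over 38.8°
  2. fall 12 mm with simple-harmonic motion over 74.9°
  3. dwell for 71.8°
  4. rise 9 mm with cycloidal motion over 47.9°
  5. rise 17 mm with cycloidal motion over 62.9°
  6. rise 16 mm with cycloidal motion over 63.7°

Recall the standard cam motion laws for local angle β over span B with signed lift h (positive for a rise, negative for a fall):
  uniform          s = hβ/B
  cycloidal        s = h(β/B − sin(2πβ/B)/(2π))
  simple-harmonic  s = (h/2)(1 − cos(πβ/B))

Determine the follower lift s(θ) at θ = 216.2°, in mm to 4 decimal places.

seg 1 [0°–38.8°] cycloidal, h=21: full span → s += 21 → s = 21.0000
seg 2 [38.8°–113.7°] simple-harmonic, h=-12: full span → s += -12 → s = 9.0000
seg 3 [113.7°–185.5°] dwell: s stays 9.0000
seg 4 [185.5°–233.4°] cycloidal, h=9: θ=216.2° here. β=30.7, B=47.9. 9·(0.6409 − sin(2π·0.6409)/(2π)) = 6.8772 → s = 15.8772

15.8772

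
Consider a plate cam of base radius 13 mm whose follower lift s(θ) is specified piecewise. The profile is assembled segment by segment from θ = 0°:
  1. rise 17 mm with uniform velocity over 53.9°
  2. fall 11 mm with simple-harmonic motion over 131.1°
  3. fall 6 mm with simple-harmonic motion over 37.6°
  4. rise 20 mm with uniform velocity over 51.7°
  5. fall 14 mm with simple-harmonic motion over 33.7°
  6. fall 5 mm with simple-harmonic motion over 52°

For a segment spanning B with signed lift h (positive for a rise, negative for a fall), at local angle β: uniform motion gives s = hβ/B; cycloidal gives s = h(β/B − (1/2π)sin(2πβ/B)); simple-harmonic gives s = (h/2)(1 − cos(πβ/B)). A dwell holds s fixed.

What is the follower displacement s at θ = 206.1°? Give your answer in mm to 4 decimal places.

seg 1 [0°–53.9°] uniform, h=17: full span → s += 17 → s = 17.0000
seg 2 [53.9°–185°] simple-harmonic, h=-11: full span → s += -11 → s = 6.0000
seg 3 [185°–222.6°] simple-harmonic, h=-6: θ=206.1° here. β=21.1, B=37.6. -6/2·(1 − cos(π·0.5612)) = -3.5730 → s = 2.4270

2.4270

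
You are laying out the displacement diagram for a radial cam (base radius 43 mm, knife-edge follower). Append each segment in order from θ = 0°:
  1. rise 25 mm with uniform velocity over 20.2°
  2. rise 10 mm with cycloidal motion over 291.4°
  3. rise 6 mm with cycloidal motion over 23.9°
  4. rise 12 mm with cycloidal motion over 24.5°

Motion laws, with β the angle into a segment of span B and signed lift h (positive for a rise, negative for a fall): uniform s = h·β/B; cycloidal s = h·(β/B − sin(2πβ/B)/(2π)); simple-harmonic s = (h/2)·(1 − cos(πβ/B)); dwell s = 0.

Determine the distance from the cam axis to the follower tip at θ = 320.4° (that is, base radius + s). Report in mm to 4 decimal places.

seg 1 [0°–20.2°] uniform, h=25: full span → s += 25 → s = 25.0000
seg 2 [20.2°–311.6°] cycloidal, h=10: full span → s += 10 → s = 35.0000
seg 3 [311.6°–335.5°] cycloidal, h=6: θ=320.4° here. β=8.8, B=23.9. 6·(0.3682 − sin(2π·0.3682)/(2π)) = 1.5057 → s = 36.5057
radial distance = base radius + s = 43 + 36.5057 = 79.5057

79.5057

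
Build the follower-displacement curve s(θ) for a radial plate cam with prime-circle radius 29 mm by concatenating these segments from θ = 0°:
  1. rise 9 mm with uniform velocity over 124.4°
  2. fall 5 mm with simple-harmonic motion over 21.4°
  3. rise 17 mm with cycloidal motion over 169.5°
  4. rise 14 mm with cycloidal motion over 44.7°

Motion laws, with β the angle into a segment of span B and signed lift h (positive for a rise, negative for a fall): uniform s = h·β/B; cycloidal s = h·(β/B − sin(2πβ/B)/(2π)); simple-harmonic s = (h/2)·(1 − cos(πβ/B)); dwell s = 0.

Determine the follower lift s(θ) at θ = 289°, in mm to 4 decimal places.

seg 1 [0°–124.4°] uniform, h=9: full span → s += 9 → s = 9.0000
seg 2 [124.4°–145.8°] simple-harmonic, h=-5: full span → s += -5 → s = 4.0000
seg 3 [145.8°–315.3°] cycloidal, h=17: θ=289° here. β=143.2, B=169.5. 17·(0.8448 − sin(2π·0.8448)/(2π)) = 16.6016 → s = 20.6016

20.6016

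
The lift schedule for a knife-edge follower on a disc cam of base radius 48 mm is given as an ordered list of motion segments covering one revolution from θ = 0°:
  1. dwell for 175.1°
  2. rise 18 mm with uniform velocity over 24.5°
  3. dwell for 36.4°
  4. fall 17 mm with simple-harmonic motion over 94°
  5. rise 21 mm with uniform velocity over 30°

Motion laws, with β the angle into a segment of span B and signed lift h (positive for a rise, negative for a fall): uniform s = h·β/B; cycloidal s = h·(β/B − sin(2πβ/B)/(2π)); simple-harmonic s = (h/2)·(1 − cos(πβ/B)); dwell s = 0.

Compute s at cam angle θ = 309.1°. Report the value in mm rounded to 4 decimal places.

seg 1 [0°–175.1°] dwell: s stays 0.0000
seg 2 [175.1°–199.6°] uniform, h=18: full span → s += 18 → s = 18.0000
seg 3 [199.6°–236°] dwell: s stays 18.0000
seg 4 [236°–330°] simple-harmonic, h=-17: θ=309.1° here. β=73.1, B=94. -17/2·(1 − cos(π·0.7777)) = -15.0093 → s = 2.9907

2.9907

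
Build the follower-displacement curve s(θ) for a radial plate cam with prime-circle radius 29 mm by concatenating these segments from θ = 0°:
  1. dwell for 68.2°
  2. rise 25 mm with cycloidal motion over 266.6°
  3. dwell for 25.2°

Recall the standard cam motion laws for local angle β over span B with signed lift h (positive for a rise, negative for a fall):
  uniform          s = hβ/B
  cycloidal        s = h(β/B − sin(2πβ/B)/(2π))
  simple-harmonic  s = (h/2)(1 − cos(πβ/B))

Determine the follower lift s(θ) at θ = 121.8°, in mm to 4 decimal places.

seg 1 [0°–68.2°] dwell: s stays 0.0000
seg 2 [68.2°–334.8°] cycloidal, h=25: θ=121.8° here. β=53.6, B=266.6. 25·(0.2011 − sin(2π·0.2011)/(2π)) = 1.2341 → s = 1.2341

1.2341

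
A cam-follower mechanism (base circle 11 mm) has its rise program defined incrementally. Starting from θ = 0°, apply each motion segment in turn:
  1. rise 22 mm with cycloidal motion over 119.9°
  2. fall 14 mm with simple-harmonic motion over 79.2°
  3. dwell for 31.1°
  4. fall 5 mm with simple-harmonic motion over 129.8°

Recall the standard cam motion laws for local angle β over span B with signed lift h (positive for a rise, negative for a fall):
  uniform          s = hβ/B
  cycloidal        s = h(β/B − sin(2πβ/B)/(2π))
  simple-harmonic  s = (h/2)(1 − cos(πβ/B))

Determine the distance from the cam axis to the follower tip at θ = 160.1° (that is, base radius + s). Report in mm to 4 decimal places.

seg 1 [0°–119.9°] cycloidal, h=22: full span → s += 22 → s = 22.0000
seg 2 [119.9°–199.1°] simple-harmonic, h=-14: θ=160.1° here. β=40.2, B=79.2. -14/2·(1 − cos(π·0.5076)) = -7.1666 → s = 14.8334
radial distance = base radius + s = 11 + 14.8334 = 25.8334

25.8334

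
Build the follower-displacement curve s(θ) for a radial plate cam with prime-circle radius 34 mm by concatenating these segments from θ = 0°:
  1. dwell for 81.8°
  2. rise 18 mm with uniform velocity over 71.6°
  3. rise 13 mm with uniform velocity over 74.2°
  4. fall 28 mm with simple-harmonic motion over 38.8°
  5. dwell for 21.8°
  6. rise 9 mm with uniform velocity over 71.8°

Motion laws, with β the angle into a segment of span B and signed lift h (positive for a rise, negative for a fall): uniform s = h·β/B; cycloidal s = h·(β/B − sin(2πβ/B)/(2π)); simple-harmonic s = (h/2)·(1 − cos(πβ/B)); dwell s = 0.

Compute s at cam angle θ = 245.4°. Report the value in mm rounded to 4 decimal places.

seg 1 [0°–81.8°] dwell: s stays 0.0000
seg 2 [81.8°–153.4°] uniform, h=18: full span → s += 18 → s = 18.0000
seg 3 [153.4°–227.6°] uniform, h=13: full span → s += 13 → s = 31.0000
seg 4 [227.6°–266.4°] simple-harmonic, h=-28: θ=245.4° here. β=17.8, B=38.8. -28/2·(1 − cos(π·0.4588)) = -12.1914 → s = 18.8086

18.8086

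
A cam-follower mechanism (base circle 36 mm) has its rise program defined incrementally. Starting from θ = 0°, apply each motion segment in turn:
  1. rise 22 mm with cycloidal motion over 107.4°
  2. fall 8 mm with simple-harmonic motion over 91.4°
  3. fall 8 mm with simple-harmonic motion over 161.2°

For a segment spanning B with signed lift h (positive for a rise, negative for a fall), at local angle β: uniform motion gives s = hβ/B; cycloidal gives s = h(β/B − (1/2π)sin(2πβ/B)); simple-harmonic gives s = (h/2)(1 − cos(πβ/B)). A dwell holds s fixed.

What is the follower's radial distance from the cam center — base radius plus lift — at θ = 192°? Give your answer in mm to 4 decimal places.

seg 1 [0°–107.4°] cycloidal, h=22: full span → s += 22 → s = 22.0000
seg 2 [107.4°–198.8°] simple-harmonic, h=-8: θ=192° here. β=84.6, B=91.4. -8/2·(1 − cos(π·0.9256)) = -7.8912 → s = 14.1088
radial distance = base radius + s = 36 + 14.1088 = 50.1088

50.1088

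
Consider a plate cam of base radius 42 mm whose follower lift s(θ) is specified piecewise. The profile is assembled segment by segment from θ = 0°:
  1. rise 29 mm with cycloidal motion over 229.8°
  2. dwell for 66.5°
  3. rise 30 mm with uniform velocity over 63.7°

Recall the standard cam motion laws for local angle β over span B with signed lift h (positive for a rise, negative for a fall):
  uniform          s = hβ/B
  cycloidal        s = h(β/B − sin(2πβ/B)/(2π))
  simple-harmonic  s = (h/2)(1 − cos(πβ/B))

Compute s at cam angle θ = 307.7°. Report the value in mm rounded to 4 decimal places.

seg 1 [0°–229.8°] cycloidal, h=29: full span → s += 29 → s = 29.0000
seg 2 [229.8°–296.3°] dwell: s stays 29.0000
seg 3 [296.3°–360°] uniform, h=30: θ=307.7° here. β=11.4, B=63.7. 30·11.4/63.7 = 5.3689 → s = 34.3689

34.3689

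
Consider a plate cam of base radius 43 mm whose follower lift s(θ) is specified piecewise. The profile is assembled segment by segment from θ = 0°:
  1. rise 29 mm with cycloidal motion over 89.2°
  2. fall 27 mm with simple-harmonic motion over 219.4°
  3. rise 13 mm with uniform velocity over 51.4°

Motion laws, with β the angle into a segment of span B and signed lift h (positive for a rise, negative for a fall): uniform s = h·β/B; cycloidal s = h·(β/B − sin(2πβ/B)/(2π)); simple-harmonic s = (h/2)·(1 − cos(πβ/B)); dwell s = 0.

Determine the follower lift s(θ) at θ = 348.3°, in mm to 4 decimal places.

seg 1 [0°–89.2°] cycloidal, h=29: full span → s += 29 → s = 29.0000
seg 2 [89.2°–308.6°] simple-harmonic, h=-27: full span → s += -27 → s = 2.0000
seg 3 [308.6°–360°] uniform, h=13: θ=348.3° here. β=39.7, B=51.4. 13·39.7/51.4 = 10.0409 → s = 12.0409

12.0409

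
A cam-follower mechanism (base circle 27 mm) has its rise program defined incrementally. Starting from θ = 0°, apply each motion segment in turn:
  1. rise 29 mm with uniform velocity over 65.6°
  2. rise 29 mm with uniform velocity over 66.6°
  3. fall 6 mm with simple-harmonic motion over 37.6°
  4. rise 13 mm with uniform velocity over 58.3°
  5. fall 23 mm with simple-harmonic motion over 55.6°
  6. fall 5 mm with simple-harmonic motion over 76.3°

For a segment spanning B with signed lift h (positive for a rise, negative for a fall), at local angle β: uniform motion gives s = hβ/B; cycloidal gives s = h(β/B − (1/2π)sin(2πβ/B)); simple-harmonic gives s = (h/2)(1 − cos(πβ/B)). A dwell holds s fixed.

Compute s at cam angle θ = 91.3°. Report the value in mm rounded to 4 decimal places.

seg 1 [0°–65.6°] uniform, h=29: full span → s += 29 → s = 29.0000
seg 2 [65.6°–132.2°] uniform, h=29: θ=91.3° here. β=25.7, B=66.6. 29·25.7/66.6 = 11.1907 → s = 40.1907

40.1907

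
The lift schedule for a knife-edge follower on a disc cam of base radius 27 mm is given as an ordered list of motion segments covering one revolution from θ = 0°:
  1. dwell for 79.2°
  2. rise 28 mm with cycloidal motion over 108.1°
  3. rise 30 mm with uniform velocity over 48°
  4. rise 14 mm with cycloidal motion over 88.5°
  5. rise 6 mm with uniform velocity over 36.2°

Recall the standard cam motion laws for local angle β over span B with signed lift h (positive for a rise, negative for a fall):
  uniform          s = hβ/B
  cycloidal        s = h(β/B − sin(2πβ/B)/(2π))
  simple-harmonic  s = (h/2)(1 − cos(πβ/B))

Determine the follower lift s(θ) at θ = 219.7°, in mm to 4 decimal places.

seg 1 [0°–79.2°] dwell: s stays 0.0000
seg 2 [79.2°–187.3°] cycloidal, h=28: full span → s += 28 → s = 28.0000
seg 3 [187.3°–235.3°] uniform, h=30: θ=219.7° here. β=32.4, B=48. 30·32.4/48 = 20.2500 → s = 48.2500

48.2500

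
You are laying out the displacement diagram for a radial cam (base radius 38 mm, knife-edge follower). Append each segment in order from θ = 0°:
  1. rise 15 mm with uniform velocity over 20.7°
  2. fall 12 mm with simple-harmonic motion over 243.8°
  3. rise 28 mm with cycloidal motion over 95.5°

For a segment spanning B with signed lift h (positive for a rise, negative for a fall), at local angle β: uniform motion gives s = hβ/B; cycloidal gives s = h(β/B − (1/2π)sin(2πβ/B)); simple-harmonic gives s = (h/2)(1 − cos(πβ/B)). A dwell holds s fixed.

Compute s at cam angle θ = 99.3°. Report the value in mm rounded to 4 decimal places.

seg 1 [0°–20.7°] uniform, h=15: full span → s += 15 → s = 15.0000
seg 2 [20.7°–264.5°] simple-harmonic, h=-12: θ=99.3° here. β=78.6, B=243.8. -12/2·(1 − cos(π·0.3224)) = -2.8233 → s = 12.1767

12.1767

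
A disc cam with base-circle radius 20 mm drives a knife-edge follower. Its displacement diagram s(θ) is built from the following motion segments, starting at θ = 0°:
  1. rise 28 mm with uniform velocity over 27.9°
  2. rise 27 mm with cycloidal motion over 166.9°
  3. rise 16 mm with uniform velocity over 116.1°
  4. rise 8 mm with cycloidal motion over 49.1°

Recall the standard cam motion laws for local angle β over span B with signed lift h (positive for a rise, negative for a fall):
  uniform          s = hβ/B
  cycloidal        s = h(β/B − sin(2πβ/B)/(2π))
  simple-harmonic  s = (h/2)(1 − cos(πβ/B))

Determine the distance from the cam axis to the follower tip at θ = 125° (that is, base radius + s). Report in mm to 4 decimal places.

seg 1 [0°–27.9°] uniform, h=28: full span → s += 28 → s = 28.0000
seg 2 [27.9°–194.8°] cycloidal, h=27: θ=125° here. β=97.1, B=166.9. 27·(0.5818 − sin(2π·0.5818)/(2π)) = 17.8205 → s = 45.8205
radial distance = base radius + s = 20 + 45.8205 = 65.8205

65.8205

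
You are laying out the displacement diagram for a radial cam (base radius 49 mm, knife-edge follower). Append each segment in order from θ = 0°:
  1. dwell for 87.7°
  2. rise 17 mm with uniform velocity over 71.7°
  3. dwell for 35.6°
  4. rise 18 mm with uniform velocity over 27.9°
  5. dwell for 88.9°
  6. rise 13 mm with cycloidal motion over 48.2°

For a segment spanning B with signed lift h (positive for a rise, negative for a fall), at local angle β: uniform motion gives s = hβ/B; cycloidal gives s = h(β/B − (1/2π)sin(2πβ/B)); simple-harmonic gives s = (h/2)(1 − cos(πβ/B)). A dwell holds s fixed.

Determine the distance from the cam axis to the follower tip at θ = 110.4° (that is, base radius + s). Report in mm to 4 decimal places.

seg 1 [0°–87.7°] dwell: s stays 0.0000
seg 2 [87.7°–159.4°] uniform, h=17: θ=110.4° here. β=22.7, B=71.7. 17·22.7/71.7 = 5.3821 → s = 5.3821
radial distance = base radius + s = 49 + 5.3821 = 54.3821

54.3821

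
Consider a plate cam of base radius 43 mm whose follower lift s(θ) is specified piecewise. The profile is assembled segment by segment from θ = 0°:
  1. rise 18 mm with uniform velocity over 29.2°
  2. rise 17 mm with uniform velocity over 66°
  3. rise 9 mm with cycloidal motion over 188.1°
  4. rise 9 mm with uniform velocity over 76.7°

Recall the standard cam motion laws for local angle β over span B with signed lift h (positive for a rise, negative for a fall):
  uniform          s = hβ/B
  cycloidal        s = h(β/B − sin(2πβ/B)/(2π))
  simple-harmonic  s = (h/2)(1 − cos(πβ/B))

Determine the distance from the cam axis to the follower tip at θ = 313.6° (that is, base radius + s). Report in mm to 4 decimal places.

seg 1 [0°–29.2°] uniform, h=18: full span → s += 18 → s = 18.0000
seg 2 [29.2°–95.2°] uniform, h=17: full span → s += 17 → s = 35.0000
seg 3 [95.2°–283.3°] cycloidal, h=9: full span → s += 9 → s = 44.0000
seg 4 [283.3°–360°] uniform, h=9: θ=313.6° here. β=30.3, B=76.7. 9·30.3/76.7 = 3.5554 → s = 47.5554
radial distance = base radius + s = 43 + 47.5554 = 90.5554

90.5554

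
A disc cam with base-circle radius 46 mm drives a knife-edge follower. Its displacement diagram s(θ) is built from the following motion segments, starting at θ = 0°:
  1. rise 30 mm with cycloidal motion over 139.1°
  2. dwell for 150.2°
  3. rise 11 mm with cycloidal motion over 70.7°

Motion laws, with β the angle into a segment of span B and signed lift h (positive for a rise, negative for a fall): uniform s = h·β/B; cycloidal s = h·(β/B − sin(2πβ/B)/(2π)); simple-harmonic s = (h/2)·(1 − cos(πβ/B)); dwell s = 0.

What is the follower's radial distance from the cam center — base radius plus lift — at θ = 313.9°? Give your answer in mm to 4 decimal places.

seg 1 [0°–139.1°] cycloidal, h=30: full span → s += 30 → s = 30.0000
seg 2 [139.1°–289.3°] dwell: s stays 30.0000
seg 3 [289.3°–360°] cycloidal, h=11: θ=313.9° here. β=24.6, B=70.7. 11·(0.3479 − sin(2π·0.3479)/(2π)) = 2.3979 → s = 32.3979
radial distance = base radius + s = 46 + 32.3979 = 78.3979

78.3979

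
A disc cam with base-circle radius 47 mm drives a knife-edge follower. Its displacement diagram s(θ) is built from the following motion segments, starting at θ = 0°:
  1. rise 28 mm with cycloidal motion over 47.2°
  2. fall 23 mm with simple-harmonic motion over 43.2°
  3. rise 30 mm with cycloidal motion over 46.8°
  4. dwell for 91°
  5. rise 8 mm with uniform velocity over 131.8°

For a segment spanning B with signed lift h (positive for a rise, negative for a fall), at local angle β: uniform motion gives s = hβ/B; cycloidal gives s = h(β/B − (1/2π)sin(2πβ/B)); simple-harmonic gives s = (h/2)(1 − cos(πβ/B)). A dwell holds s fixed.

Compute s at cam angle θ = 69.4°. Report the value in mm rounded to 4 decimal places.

seg 1 [0°–47.2°] cycloidal, h=28: full span → s += 28 → s = 28.0000
seg 2 [47.2°–90.4°] simple-harmonic, h=-23: θ=69.4° here. β=22.2, B=43.2. -23/2·(1 − cos(π·0.5139)) = -12.0016 → s = 15.9984

15.9984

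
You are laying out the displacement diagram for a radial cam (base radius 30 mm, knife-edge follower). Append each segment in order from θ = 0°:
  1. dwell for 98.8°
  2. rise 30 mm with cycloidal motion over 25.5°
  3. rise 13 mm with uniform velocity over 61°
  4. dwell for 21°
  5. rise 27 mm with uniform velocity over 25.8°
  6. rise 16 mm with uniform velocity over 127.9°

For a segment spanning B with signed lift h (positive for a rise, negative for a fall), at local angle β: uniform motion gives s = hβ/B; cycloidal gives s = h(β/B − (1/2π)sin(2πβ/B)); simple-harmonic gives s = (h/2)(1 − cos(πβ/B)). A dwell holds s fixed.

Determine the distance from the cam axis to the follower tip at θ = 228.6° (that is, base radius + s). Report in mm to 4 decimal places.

seg 1 [0°–98.8°] dwell: s stays 0.0000
seg 2 [98.8°–124.3°] cycloidal, h=30: full span → s += 30 → s = 30.0000
seg 3 [124.3°–185.3°] uniform, h=13: full span → s += 13 → s = 43.0000
seg 4 [185.3°–206.3°] dwell: s stays 43.0000
seg 5 [206.3°–232.1°] uniform, h=27: θ=228.6° here. β=22.3, B=25.8. 27·22.3/25.8 = 23.3372 → s = 66.3372
radial distance = base radius + s = 30 + 66.3372 = 96.3372

96.3372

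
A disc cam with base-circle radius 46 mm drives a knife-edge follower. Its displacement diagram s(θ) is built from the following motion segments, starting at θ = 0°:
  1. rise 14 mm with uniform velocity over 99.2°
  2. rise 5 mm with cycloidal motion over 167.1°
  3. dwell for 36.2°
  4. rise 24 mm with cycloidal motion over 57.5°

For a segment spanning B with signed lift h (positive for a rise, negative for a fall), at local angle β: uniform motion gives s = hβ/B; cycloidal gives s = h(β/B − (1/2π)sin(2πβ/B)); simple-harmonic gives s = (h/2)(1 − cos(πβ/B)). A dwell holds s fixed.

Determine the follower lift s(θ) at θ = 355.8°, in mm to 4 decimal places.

seg 1 [0°–99.2°] uniform, h=14: full span → s += 14 → s = 14.0000
seg 2 [99.2°–266.3°] cycloidal, h=5: full span → s += 5 → s = 19.0000
seg 3 [266.3°–302.5°] dwell: s stays 19.0000
seg 4 [302.5°–360°] cycloidal, h=24: θ=355.8° here. β=53.3, B=57.5. 24·(0.9270 − sin(2π·0.9270)/(2π)) = 23.9391 → s = 42.9391

42.9391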